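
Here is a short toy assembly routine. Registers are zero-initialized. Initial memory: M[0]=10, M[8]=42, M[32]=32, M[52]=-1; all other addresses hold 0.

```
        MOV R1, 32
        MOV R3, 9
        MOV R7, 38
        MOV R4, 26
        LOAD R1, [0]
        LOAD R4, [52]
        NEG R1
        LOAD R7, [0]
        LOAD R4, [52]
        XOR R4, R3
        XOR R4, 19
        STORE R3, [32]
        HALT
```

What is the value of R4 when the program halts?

MOV R1, 32 → R1=32
MOV R3, 9 → R3=9
MOV R7, 38 → R7=38
MOV R4, 26 → R4=26
LOAD R1, [0] → R1=M[0]=10
LOAD R4, [52] → R4=M[52]=-1
NEG R1 → R1=-(10)=-10
LOAD R7, [0] → R7=M[0]=10
LOAD R4, [52] → R4=M[52]=-1
XOR R4, R3 → R4=(-1)^9=-10
XOR R4, 19 → R4=(-10)^19=-27
STORE R3, [32] → M[32]=9
halt.

-27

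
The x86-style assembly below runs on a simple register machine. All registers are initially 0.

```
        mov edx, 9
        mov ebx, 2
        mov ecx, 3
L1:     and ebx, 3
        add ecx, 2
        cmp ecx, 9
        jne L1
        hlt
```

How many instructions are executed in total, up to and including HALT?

16

edx=9
ebx=2
ecx=3
ebx=2&3=2
ecx=3+2=5
cmp ecx, 9  (cmp 5,9)
jne L1: taken
ebx=2&3=2
ecx=5+2=7
cmp ecx, 9  (cmp 7,9)
jne L1: taken
ebx=2&3=2
ecx=7+2=9
cmp ecx, 9  (cmp 9,9)
jne L1: not taken
halt.
Total executed instructions: 16.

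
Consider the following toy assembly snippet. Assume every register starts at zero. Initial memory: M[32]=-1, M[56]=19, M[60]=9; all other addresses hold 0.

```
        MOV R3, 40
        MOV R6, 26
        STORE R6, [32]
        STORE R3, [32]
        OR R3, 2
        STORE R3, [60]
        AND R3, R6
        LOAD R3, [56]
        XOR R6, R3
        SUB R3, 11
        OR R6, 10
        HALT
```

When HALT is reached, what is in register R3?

R3=40
R6=26
STORE R6, [32] → M[32]=26
STORE R3, [32] → M[32]=40
R3=40|2=42
STORE R3, [60] → M[60]=42
R3=42&26=10
R3=M[56]=19
R6=26^19=9
R3=19-11=8
R6=9|10=11
halt.

8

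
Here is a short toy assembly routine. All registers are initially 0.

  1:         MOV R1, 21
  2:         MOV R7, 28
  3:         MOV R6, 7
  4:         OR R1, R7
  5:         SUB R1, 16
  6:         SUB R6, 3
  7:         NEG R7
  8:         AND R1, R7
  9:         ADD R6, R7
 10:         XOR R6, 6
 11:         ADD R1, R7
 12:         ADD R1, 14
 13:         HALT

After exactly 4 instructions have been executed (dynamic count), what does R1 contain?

29

after MOV R1, 21: R1=21
after MOV R7, 28: R7=28
after MOV R6, 7: R6=7
after OR R1, R7: R1=21|28=29
After step 4: R1 = 29.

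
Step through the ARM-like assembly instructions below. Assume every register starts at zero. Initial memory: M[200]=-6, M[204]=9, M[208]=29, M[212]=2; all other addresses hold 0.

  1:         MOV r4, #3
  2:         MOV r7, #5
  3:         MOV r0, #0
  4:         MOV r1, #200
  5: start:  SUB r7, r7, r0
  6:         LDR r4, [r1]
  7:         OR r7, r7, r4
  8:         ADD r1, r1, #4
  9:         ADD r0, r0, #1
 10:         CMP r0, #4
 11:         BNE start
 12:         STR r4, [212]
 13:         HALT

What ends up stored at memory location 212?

MOV r4, #3 → r4=3
MOV r7, #5 → r7=5
MOV r0, #0 → r0=0
MOV r1, #200 → r1=200
SUB r7, r7, r0 → r7=5-0=5
LDR r4, [r1] → r4=M[200]=-6
OR r7, r7, r4 → r7=5|(-6)=-1
ADD r1, r1, #4 → r1=200+4=204
ADD r0, r0, #1 → r0=0+1=1
CMP r0, #4  (cmp 1,4)
BNE start: taken
SUB r7, r7, r0 → r7=(-1)-1=-2
LDR r4, [r1] → r4=M[204]=9
OR r7, r7, r4 → r7=(-2)|9=-1
ADD r1, r1, #4 → r1=204+4=208
ADD r0, r0, #1 → r0=1+1=2
CMP r0, #4  (cmp 2,4)
BNE start: taken
SUB r7, r7, r0 → r7=(-1)-2=-3
LDR r4, [r1] → r4=M[208]=29
OR r7, r7, r4 → r7=(-3)|29=-3
ADD r1, r1, #4 → r1=208+4=212
ADD r0, r0, #1 → r0=2+1=3
CMP r0, #4  (cmp 3,4)
BNE start: taken
SUB r7, r7, r0 → r7=(-3)-3=-6
LDR r4, [r1] → r4=M[212]=2
OR r7, r7, r4 → r7=(-6)|2=-6
ADD r1, r1, #4 → r1=212+4=216
ADD r0, r0, #1 → r0=3+1=4
CMP r0, #4  (cmp 4,4)
BNE start: not taken
STR r4, [212] → M[212]=2
halt.

2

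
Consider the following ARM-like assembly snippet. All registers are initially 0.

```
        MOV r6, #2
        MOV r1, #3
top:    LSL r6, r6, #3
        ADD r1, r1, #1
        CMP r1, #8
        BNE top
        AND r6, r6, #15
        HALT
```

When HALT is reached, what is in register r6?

MOV r6, #2 → r6=2
MOV r1, #3 → r1=3
LSL r6, r6, #3 → r6=2<<3=16
ADD r1, r1, #1 → r1=3+1=4
CMP r1, #8  (cmp 4,8)
BNE top: taken
LSL r6, r6, #3 → r6=16<<3=128
ADD r1, r1, #1 → r1=4+1=5
CMP r1, #8  (cmp 5,8)
BNE top: taken
LSL r6, r6, #3 → r6=128<<3=1024
ADD r1, r1, #1 → r1=5+1=6
CMP r1, #8  (cmp 6,8)
BNE top: taken
LSL r6, r6, #3 → r6=1024<<3=8192
ADD r1, r1, #1 → r1=6+1=7
CMP r1, #8  (cmp 7,8)
BNE top: taken
LSL r6, r6, #3 → r6=8192<<3=65536
ADD r1, r1, #1 → r1=7+1=8
CMP r1, #8  (cmp 8,8)
BNE top: not taken
AND r6, r6, #15 → r6=65536&15=0
halt.

0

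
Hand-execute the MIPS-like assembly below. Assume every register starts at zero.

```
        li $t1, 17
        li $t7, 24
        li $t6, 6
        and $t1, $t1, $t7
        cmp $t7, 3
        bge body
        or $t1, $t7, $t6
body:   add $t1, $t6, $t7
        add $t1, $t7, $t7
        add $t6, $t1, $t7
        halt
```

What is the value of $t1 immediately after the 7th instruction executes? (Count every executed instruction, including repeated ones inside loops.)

li $t1, 17 → $t1=17
li $t7, 24 → $t7=24
li $t6, 6 → $t6=6
and $t1, $t1, $t7 → $t1=17&24=16
cmp $t7, 3  (cmp 24,3)
bge body: taken
add $t1, $t6, $t7 → $t1=6+24=30
After step 7: $t1 = 30.

30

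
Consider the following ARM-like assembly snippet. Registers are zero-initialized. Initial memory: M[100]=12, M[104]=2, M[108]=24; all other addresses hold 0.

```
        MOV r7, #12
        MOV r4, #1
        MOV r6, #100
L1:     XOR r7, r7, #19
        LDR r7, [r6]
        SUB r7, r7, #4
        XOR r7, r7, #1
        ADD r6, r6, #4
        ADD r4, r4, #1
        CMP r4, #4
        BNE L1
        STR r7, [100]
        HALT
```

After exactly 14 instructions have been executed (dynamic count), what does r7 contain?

r7=12
r4=1
r6=100
r7=12^19=31
r7=M[100]=12
r7=12-4=8
r7=8^1=9
r6=100+4=104
r4=1+1=2
CMP r4, #4  (cmp 2,4)
BNE L1: taken
r7=9^19=26
r7=M[104]=2
r7=2-4=-2
After step 14: r7 = -2.

-2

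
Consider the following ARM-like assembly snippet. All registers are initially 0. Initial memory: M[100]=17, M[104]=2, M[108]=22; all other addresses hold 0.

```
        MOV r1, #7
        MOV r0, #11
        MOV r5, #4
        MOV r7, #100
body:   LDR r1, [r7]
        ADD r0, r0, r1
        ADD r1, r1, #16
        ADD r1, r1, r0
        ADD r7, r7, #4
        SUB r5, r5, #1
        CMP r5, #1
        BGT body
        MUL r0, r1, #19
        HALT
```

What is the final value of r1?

MOV r1, #7 → r1=7
MOV r0, #11 → r0=11
MOV r5, #4 → r5=4
MOV r7, #100 → r7=100
LDR r1, [r7] → r1=M[100]=17
ADD r0, r0, r1 → r0=11+17=28
ADD r1, r1, #16 → r1=17+16=33
ADD r1, r1, r0 → r1=33+28=61
ADD r7, r7, #4 → r7=100+4=104
SUB r5, r5, #1 → r5=4-1=3
CMP r5, #1  (cmp 3,1)
BGT body: taken
LDR r1, [r7] → r1=M[104]=2
ADD r0, r0, r1 → r0=28+2=30
ADD r1, r1, #16 → r1=2+16=18
ADD r1, r1, r0 → r1=18+30=48
ADD r7, r7, #4 → r7=104+4=108
SUB r5, r5, #1 → r5=3-1=2
CMP r5, #1  (cmp 2,1)
BGT body: taken
LDR r1, [r7] → r1=M[108]=22
ADD r0, r0, r1 → r0=30+22=52
ADD r1, r1, #16 → r1=22+16=38
ADD r1, r1, r0 → r1=38+52=90
ADD r7, r7, #4 → r7=108+4=112
SUB r5, r5, #1 → r5=2-1=1
CMP r5, #1  (cmp 1,1)
BGT body: not taken
MUL r0, r1, #19 → r0=90*19=1710
halt.

90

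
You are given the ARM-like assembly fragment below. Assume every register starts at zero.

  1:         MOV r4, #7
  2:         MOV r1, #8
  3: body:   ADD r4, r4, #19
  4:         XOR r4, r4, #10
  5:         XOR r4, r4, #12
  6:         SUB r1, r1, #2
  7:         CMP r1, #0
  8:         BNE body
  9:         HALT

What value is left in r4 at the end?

MOV r4, #7 → r4=7
MOV r1, #8 → r1=8
ADD r4, r4, #19 → r4=7+19=26
XOR r4, r4, #10 → r4=26^10=16
XOR r4, r4, #12 → r4=16^12=28
SUB r1, r1, #2 → r1=8-2=6
CMP r1, #0  (cmp 6,0)
BNE body: taken
ADD r4, r4, #19 → r4=28+19=47
XOR r4, r4, #10 → r4=47^10=37
XOR r4, r4, #12 → r4=37^12=41
SUB r1, r1, #2 → r1=6-2=4
CMP r1, #0  (cmp 4,0)
BNE body: taken
ADD r4, r4, #19 → r4=41+19=60
XOR r4, r4, #10 → r4=60^10=54
XOR r4, r4, #12 → r4=54^12=58
SUB r1, r1, #2 → r1=4-2=2
CMP r1, #0  (cmp 2,0)
BNE body: taken
ADD r4, r4, #19 → r4=58+19=77
XOR r4, r4, #10 → r4=77^10=71
XOR r4, r4, #12 → r4=71^12=75
SUB r1, r1, #2 → r1=2-2=0
CMP r1, #0  (cmp 0,0)
BNE body: not taken
halt.

75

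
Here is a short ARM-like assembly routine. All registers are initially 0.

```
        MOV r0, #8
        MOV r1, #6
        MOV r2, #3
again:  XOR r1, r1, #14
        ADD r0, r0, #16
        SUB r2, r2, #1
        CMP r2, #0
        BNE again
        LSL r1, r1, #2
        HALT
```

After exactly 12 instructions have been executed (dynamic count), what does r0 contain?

MOV r0, #8 → r0=8
MOV r1, #6 → r1=6
MOV r2, #3 → r2=3
XOR r1, r1, #14 → r1=6^14=8
ADD r0, r0, #16 → r0=8+16=24
SUB r2, r2, #1 → r2=3-1=2
CMP r2, #0  (cmp 2,0)
BNE again: taken
XOR r1, r1, #14 → r1=8^14=6
ADD r0, r0, #16 → r0=24+16=40
SUB r2, r2, #1 → r2=2-1=1
CMP r2, #0  (cmp 1,0)
After step 12: r0 = 40.

40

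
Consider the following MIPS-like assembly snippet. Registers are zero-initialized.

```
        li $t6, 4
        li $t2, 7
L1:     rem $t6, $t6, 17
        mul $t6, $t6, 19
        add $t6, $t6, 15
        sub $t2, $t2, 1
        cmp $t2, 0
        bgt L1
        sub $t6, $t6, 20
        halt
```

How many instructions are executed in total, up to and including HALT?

li $t6, 4 → $t6=4
li $t2, 7 → $t2=7
rem $t6, $t6, 17 → $t6=4%17=4
mul $t6, $t6, 19 → $t6=4*19=76
add $t6, $t6, 15 → $t6=76+15=91
sub $t2, $t2, 1 → $t2=7-1=6
cmp $t2, 0  (cmp 6,0)
bgt L1: taken
rem $t6, $t6, 17 → $t6=91%17=6
mul $t6, $t6, 19 → $t6=6*19=114
add $t6, $t6, 15 → $t6=114+15=129
sub $t2, $t2, 1 → $t2=6-1=5
cmp $t2, 0  (cmp 5,0)
bgt L1: taken
rem $t6, $t6, 17 → $t6=129%17=10
mul $t6, $t6, 19 → $t6=10*19=190
add $t6, $t6, 15 → $t6=190+15=205
sub $t2, $t2, 1 → $t2=5-1=4
cmp $t2, 0  (cmp 4,0)
bgt L1: taken
rem $t6, $t6, 17 → $t6=205%17=1
mul $t6, $t6, 19 → $t6=1*19=19
add $t6, $t6, 15 → $t6=19+15=34
sub $t2, $t2, 1 → $t2=4-1=3
cmp $t2, 0  (cmp 3,0)
bgt L1: taken
rem $t6, $t6, 17 → $t6=34%17=0
mul $t6, $t6, 19 → $t6=0*19=0
add $t6, $t6, 15 → $t6=0+15=15
sub $t2, $t2, 1 → $t2=3-1=2
cmp $t2, 0  (cmp 2,0)
bgt L1: taken
rem $t6, $t6, 17 → $t6=15%17=15
mul $t6, $t6, 19 → $t6=15*19=285
add $t6, $t6, 15 → $t6=285+15=300
sub $t2, $t2, 1 → $t2=2-1=1
cmp $t2, 0  (cmp 1,0)
bgt L1: taken
rem $t6, $t6, 17 → $t6=300%17=11
mul $t6, $t6, 19 → $t6=11*19=209
add $t6, $t6, 15 → $t6=209+15=224
sub $t2, $t2, 1 → $t2=1-1=0
cmp $t2, 0  (cmp 0,0)
bgt L1: not taken
sub $t6, $t6, 20 → $t6=224-20=204
halt.
Total executed instructions: 46.

46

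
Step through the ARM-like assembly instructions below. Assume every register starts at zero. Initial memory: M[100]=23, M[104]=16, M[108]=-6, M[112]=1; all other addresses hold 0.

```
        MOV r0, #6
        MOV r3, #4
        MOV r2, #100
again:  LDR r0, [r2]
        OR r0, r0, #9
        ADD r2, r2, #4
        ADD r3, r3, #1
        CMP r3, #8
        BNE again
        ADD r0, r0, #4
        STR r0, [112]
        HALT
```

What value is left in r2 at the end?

MOV r0, #6 → r0=6
MOV r3, #4 → r3=4
MOV r2, #100 → r2=100
LDR r0, [r2] → r0=M[100]=23
OR r0, r0, #9 → r0=23|9=31
ADD r2, r2, #4 → r2=100+4=104
ADD r3, r3, #1 → r3=4+1=5
CMP r3, #8  (cmp 5,8)
BNE again: taken
LDR r0, [r2] → r0=M[104]=16
OR r0, r0, #9 → r0=16|9=25
ADD r2, r2, #4 → r2=104+4=108
ADD r3, r3, #1 → r3=5+1=6
CMP r3, #8  (cmp 6,8)
BNE again: taken
LDR r0, [r2] → r0=M[108]=-6
OR r0, r0, #9 → r0=(-6)|9=-5
ADD r2, r2, #4 → r2=108+4=112
ADD r3, r3, #1 → r3=6+1=7
CMP r3, #8  (cmp 7,8)
BNE again: taken
LDR r0, [r2] → r0=M[112]=1
OR r0, r0, #9 → r0=1|9=9
ADD r2, r2, #4 → r2=112+4=116
ADD r3, r3, #1 → r3=7+1=8
CMP r3, #8  (cmp 8,8)
BNE again: not taken
ADD r0, r0, #4 → r0=9+4=13
STR r0, [112] → M[112]=13
halt.

116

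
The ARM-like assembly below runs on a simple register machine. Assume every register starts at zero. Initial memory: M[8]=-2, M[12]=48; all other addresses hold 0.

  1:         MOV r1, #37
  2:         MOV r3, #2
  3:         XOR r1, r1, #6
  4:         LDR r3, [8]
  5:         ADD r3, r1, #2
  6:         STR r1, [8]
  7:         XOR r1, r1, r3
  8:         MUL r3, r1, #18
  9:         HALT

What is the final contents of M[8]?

35

r1=37
r3=2
r1=37^6=35
r3=M[8]=-2
r3=35+2=37
STR r1, [8] → M[8]=35
r1=35^37=6
r3=6*18=108
halt.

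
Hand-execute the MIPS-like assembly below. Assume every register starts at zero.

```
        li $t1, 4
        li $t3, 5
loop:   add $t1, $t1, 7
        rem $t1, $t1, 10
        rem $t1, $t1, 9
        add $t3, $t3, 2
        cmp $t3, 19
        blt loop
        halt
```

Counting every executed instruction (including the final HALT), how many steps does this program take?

45

$t1=4
$t3=5
$t1=4+7=11
$t1=11%10=1
$t1=1%9=1
$t3=5+2=7
cmp $t3, 19  (cmp 7,19)
blt loop: taken
$t1=1+7=8
$t1=8%10=8
$t1=8%9=8
$t3=7+2=9
cmp $t3, 19  (cmp 9,19)
blt loop: taken
$t1=8+7=15
$t1=15%10=5
$t1=5%9=5
$t3=9+2=11
cmp $t3, 19  (cmp 11,19)
blt loop: taken
$t1=5+7=12
$t1=12%10=2
$t1=2%9=2
$t3=11+2=13
cmp $t3, 19  (cmp 13,19)
blt loop: taken
$t1=2+7=9
$t1=9%10=9
$t1=9%9=0
$t3=13+2=15
cmp $t3, 19  (cmp 15,19)
blt loop: taken
$t1=0+7=7
$t1=7%10=7
$t1=7%9=7
$t3=15+2=17
cmp $t3, 19  (cmp 17,19)
blt loop: taken
$t1=7+7=14
$t1=14%10=4
$t1=4%9=4
$t3=17+2=19
cmp $t3, 19  (cmp 19,19)
blt loop: not taken
halt.
Total executed instructions: 45.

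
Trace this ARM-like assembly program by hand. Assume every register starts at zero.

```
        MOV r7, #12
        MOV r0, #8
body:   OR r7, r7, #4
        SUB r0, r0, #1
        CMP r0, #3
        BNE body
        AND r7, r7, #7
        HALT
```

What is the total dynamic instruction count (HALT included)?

24

MOV r7, #12 → r7=12
MOV r0, #8 → r0=8
OR r7, r7, #4 → r7=12|4=12
SUB r0, r0, #1 → r0=8-1=7
CMP r0, #3  (cmp 7,3)
BNE body: taken
OR r7, r7, #4 → r7=12|4=12
SUB r0, r0, #1 → r0=7-1=6
CMP r0, #3  (cmp 6,3)
BNE body: taken
OR r7, r7, #4 → r7=12|4=12
SUB r0, r0, #1 → r0=6-1=5
CMP r0, #3  (cmp 5,3)
BNE body: taken
OR r7, r7, #4 → r7=12|4=12
SUB r0, r0, #1 → r0=5-1=4
CMP r0, #3  (cmp 4,3)
BNE body: taken
OR r7, r7, #4 → r7=12|4=12
SUB r0, r0, #1 → r0=4-1=3
CMP r0, #3  (cmp 3,3)
BNE body: not taken
AND r7, r7, #7 → r7=12&7=4
halt.
Total executed instructions: 24.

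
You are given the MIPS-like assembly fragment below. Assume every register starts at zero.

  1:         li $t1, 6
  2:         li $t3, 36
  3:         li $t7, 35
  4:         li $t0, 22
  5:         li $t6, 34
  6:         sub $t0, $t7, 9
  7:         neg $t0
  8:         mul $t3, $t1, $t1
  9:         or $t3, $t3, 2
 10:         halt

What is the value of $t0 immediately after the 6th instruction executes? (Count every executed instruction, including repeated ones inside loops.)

26

after li $t1, 6: $t1=6
after li $t3, 36: $t3=36
after li $t7, 35: $t7=35
after li $t0, 22: $t0=22
after li $t6, 34: $t6=34
after sub $t0, $t7, 9: $t0=35-9=26
After step 6: $t0 = 26.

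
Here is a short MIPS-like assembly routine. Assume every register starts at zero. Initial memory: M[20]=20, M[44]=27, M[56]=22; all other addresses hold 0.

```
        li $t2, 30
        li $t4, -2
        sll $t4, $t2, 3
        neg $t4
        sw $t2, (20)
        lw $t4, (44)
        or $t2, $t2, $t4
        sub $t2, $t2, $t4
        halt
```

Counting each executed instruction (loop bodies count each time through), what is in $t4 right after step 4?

-240

li $t2, 30 → $t2=30
li $t4, -2 → $t4=-2
sll $t4, $t2, 3 → $t4=30<<3=240
neg $t4 → $t4=-(240)=-240
After step 4: $t4 = -240.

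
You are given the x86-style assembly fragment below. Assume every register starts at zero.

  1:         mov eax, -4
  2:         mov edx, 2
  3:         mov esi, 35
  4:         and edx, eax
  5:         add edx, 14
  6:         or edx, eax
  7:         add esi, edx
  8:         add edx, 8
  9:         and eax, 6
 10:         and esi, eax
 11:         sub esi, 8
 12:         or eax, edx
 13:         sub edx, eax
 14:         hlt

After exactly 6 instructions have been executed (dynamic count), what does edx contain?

-2

eax=-4
edx=2
esi=35
edx=2&(-4)=0
edx=0+14=14
edx=14|(-4)=-2
After step 6: edx = -2.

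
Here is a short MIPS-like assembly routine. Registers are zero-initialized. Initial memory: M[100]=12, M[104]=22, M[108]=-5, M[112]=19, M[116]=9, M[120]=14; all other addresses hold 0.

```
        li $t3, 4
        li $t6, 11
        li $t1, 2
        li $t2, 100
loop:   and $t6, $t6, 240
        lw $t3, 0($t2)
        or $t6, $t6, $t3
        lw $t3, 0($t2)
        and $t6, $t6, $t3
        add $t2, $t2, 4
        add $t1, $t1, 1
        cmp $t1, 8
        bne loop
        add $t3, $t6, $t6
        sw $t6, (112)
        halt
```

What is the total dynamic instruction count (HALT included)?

61

li $t3, 4 → $t3=4
li $t6, 11 → $t6=11
li $t1, 2 → $t1=2
li $t2, 100 → $t2=100
and $t6, $t6, 240 → $t6=11&240=0
lw $t3, 0($t2) → $t3=M[100]=12
or $t6, $t6, $t3 → $t6=0|12=12
lw $t3, 0($t2) → $t3=M[100]=12
and $t6, $t6, $t3 → $t6=12&12=12
add $t2, $t2, 4 → $t2=100+4=104
add $t1, $t1, 1 → $t1=2+1=3
cmp $t1, 8  (cmp 3,8)
bne loop: taken
and $t6, $t6, 240 → $t6=12&240=0
lw $t3, 0($t2) → $t3=M[104]=22
or $t6, $t6, $t3 → $t6=0|22=22
lw $t3, 0($t2) → $t3=M[104]=22
and $t6, $t6, $t3 → $t6=22&22=22
add $t2, $t2, 4 → $t2=104+4=108
add $t1, $t1, 1 → $t1=3+1=4
cmp $t1, 8  (cmp 4,8)
bne loop: taken
and $t6, $t6, 240 → $t6=22&240=16
lw $t3, 0($t2) → $t3=M[108]=-5
or $t6, $t6, $t3 → $t6=16|(-5)=-5
lw $t3, 0($t2) → $t3=M[108]=-5
and $t6, $t6, $t3 → $t6=(-5)&(-5)=-5
add $t2, $t2, 4 → $t2=108+4=112
add $t1, $t1, 1 → $t1=4+1=5
cmp $t1, 8  (cmp 5,8)
bne loop: taken
and $t6, $t6, 240 → $t6=(-5)&240=240
lw $t3, 0($t2) → $t3=M[112]=19
or $t6, $t6, $t3 → $t6=240|19=243
lw $t3, 0($t2) → $t3=M[112]=19
and $t6, $t6, $t3 → $t6=243&19=19
add $t2, $t2, 4 → $t2=112+4=116
add $t1, $t1, 1 → $t1=5+1=6
cmp $t1, 8  (cmp 6,8)
bne loop: taken
and $t6, $t6, 240 → $t6=19&240=16
lw $t3, 0($t2) → $t3=M[116]=9
or $t6, $t6, $t3 → $t6=16|9=25
lw $t3, 0($t2) → $t3=M[116]=9
and $t6, $t6, $t3 → $t6=25&9=9
add $t2, $t2, 4 → $t2=116+4=120
add $t1, $t1, 1 → $t1=6+1=7
cmp $t1, 8  (cmp 7,8)
bne loop: taken
and $t6, $t6, 240 → $t6=9&240=0
lw $t3, 0($t2) → $t3=M[120]=14
or $t6, $t6, $t3 → $t6=0|14=14
lw $t3, 0($t2) → $t3=M[120]=14
and $t6, $t6, $t3 → $t6=14&14=14
add $t2, $t2, 4 → $t2=120+4=124
add $t1, $t1, 1 → $t1=7+1=8
cmp $t1, 8  (cmp 8,8)
bne loop: not taken
add $t3, $t6, $t6 → $t3=14+14=28
sw $t6, (112) → M[112]=14
halt.
Total executed instructions: 61.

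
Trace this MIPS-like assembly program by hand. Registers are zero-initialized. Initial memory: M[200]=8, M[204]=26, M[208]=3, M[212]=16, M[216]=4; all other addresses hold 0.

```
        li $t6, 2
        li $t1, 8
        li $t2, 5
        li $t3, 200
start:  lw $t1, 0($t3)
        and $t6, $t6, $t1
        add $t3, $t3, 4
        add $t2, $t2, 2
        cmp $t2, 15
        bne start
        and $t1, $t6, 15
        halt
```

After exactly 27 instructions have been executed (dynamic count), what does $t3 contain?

216

after li $t6, 2: $t6=2
after li $t1, 8: $t1=8
after li $t2, 5: $t2=5
after li $t3, 200: $t3=200
after lw $t1, 0($t3): $t1=M[200]=8
after and $t6, $t6, $t1: $t6=2&8=0
after add $t3, $t3, 4: $t3=200+4=204
after add $t2, $t2, 2: $t2=5+2=7
cmp $t2, 15  (cmp 7,15)
bne start: taken
after lw $t1, 0($t3): $t1=M[204]=26
after and $t6, $t6, $t1: $t6=0&26=0
after add $t3, $t3, 4: $t3=204+4=208
after add $t2, $t2, 2: $t2=7+2=9
cmp $t2, 15  (cmp 9,15)
bne start: taken
after lw $t1, 0($t3): $t1=M[208]=3
after and $t6, $t6, $t1: $t6=0&3=0
after add $t3, $t3, 4: $t3=208+4=212
after add $t2, $t2, 2: $t2=9+2=11
cmp $t2, 15  (cmp 11,15)
bne start: taken
after lw $t1, 0($t3): $t1=M[212]=16
after and $t6, $t6, $t1: $t6=0&16=0
after add $t3, $t3, 4: $t3=212+4=216
after add $t2, $t2, 2: $t2=11+2=13
cmp $t2, 15  (cmp 13,15)
After step 27: $t3 = 216.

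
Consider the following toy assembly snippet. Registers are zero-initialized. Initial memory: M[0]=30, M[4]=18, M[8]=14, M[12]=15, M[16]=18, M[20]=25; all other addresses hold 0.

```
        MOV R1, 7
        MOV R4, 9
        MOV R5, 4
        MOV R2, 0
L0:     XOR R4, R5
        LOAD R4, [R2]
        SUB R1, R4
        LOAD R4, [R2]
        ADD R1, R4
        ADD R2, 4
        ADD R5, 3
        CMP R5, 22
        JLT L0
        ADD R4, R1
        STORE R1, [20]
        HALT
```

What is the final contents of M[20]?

after MOV R1, 7: R1=7
after MOV R4, 9: R4=9
after MOV R5, 4: R5=4
after MOV R2, 0: R2=0
after XOR R4, R5: R4=9^4=13
after LOAD R4, [R2]: R4=M[0]=30
after SUB R1, R4: R1=7-30=-23
after LOAD R4, [R2]: R4=M[0]=30
after ADD R1, R4: R1=(-23)+30=7
after ADD R2, 4: R2=0+4=4
after ADD R5, 3: R5=4+3=7
CMP R5, 22  (cmp 7,22)
JLT L0: taken
after XOR R4, R5: R4=30^7=25
after LOAD R4, [R2]: R4=M[4]=18
after SUB R1, R4: R1=7-18=-11
after LOAD R4, [R2]: R4=M[4]=18
after ADD R1, R4: R1=(-11)+18=7
after ADD R2, 4: R2=4+4=8
after ADD R5, 3: R5=7+3=10
CMP R5, 22  (cmp 10,22)
JLT L0: taken
after XOR R4, R5: R4=18^10=24
after LOAD R4, [R2]: R4=M[8]=14
after SUB R1, R4: R1=7-14=-7
after LOAD R4, [R2]: R4=M[8]=14
after ADD R1, R4: R1=(-7)+14=7
after ADD R2, 4: R2=8+4=12
after ADD R5, 3: R5=10+3=13
CMP R5, 22  (cmp 13,22)
JLT L0: taken
after XOR R4, R5: R4=14^13=3
after LOAD R4, [R2]: R4=M[12]=15
after SUB R1, R4: R1=7-15=-8
after LOAD R4, [R2]: R4=M[12]=15
after ADD R1, R4: R1=(-8)+15=7
after ADD R2, 4: R2=12+4=16
after ADD R5, 3: R5=13+3=16
CMP R5, 22  (cmp 16,22)
JLT L0: taken
after XOR R4, R5: R4=15^16=31
after LOAD R4, [R2]: R4=M[16]=18
after SUB R1, R4: R1=7-18=-11
after LOAD R4, [R2]: R4=M[16]=18
after ADD R1, R4: R1=(-11)+18=7
after ADD R2, 4: R2=16+4=20
after ADD R5, 3: R5=16+3=19
CMP R5, 22  (cmp 19,22)
JLT L0: taken
after XOR R4, R5: R4=18^19=1
after LOAD R4, [R2]: R4=M[20]=25
after SUB R1, R4: R1=7-25=-18
after LOAD R4, [R2]: R4=M[20]=25
after ADD R1, R4: R1=(-18)+25=7
after ADD R2, 4: R2=20+4=24
after ADD R5, 3: R5=19+3=22
CMP R5, 22  (cmp 22,22)
JLT L0: not taken
after ADD R4, R1: R4=25+7=32
STORE R1, [20] → M[20]=7
halt.

7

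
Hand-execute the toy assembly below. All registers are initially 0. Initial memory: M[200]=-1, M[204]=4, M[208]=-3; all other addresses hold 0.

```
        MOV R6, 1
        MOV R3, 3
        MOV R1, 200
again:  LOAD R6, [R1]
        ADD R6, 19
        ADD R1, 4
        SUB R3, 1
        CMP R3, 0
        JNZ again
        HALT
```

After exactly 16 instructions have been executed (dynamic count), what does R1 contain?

MOV R6, 1 → R6=1
MOV R3, 3 → R3=3
MOV R1, 200 → R1=200
LOAD R6, [R1] → R6=M[200]=-1
ADD R6, 19 → R6=(-1)+19=18
ADD R1, 4 → R1=200+4=204
SUB R3, 1 → R3=3-1=2
CMP R3, 0  (cmp 2,0)
JNZ again: taken
LOAD R6, [R1] → R6=M[204]=4
ADD R6, 19 → R6=4+19=23
ADD R1, 4 → R1=204+4=208
SUB R3, 1 → R3=2-1=1
CMP R3, 0  (cmp 1,0)
JNZ again: taken
LOAD R6, [R1] → R6=M[208]=-3
After step 16: R1 = 208.

208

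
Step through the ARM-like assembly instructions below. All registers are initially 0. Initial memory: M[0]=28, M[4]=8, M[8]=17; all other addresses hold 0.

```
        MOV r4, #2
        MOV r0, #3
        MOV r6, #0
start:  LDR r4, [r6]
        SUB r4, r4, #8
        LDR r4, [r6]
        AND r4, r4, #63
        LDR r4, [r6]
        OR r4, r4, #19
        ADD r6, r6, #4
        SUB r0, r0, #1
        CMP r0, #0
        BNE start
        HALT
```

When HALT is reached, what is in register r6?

12

after MOV r4, #2: r4=2
after MOV r0, #3: r0=3
after MOV r6, #0: r6=0
after LDR r4, [r6]: r4=M[0]=28
after SUB r4, r4, #8: r4=28-8=20
after LDR r4, [r6]: r4=M[0]=28
after AND r4, r4, #63: r4=28&63=28
after LDR r4, [r6]: r4=M[0]=28
after OR r4, r4, #19: r4=28|19=31
after ADD r6, r6, #4: r6=0+4=4
after SUB r0, r0, #1: r0=3-1=2
CMP r0, #0  (cmp 2,0)
BNE start: taken
after LDR r4, [r6]: r4=M[4]=8
after SUB r4, r4, #8: r4=8-8=0
after LDR r4, [r6]: r4=M[4]=8
after AND r4, r4, #63: r4=8&63=8
after LDR r4, [r6]: r4=M[4]=8
after OR r4, r4, #19: r4=8|19=27
after ADD r6, r6, #4: r6=4+4=8
after SUB r0, r0, #1: r0=2-1=1
CMP r0, #0  (cmp 1,0)
BNE start: taken
after LDR r4, [r6]: r4=M[8]=17
after SUB r4, r4, #8: r4=17-8=9
after LDR r4, [r6]: r4=M[8]=17
after AND r4, r4, #63: r4=17&63=17
after LDR r4, [r6]: r4=M[8]=17
after OR r4, r4, #19: r4=17|19=19
after ADD r6, r6, #4: r6=8+4=12
after SUB r0, r0, #1: r0=1-1=0
CMP r0, #0  (cmp 0,0)
BNE start: not taken
halt.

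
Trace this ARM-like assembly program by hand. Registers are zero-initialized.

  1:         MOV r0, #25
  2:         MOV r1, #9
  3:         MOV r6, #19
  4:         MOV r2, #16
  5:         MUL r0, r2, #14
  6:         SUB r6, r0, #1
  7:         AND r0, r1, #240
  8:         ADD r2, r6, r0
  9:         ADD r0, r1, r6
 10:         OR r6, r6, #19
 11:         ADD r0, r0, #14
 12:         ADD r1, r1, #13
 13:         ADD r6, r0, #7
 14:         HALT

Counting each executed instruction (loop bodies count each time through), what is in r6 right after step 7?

after MOV r0, #25: r0=25
after MOV r1, #9: r1=9
after MOV r6, #19: r6=19
after MOV r2, #16: r2=16
after MUL r0, r2, #14: r0=16*14=224
after SUB r6, r0, #1: r6=224-1=223
after AND r0, r1, #240: r0=9&240=0
After step 7: r6 = 223.

223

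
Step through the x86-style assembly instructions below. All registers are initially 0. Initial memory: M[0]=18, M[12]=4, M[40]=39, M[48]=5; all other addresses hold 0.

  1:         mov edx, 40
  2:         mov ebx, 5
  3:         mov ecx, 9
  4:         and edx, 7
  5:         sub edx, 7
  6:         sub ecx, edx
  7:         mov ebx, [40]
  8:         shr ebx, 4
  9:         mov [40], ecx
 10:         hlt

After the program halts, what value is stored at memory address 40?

edx=40
ebx=5
ecx=9
edx=40&7=0
edx=0-7=-7
ecx=9-(-7)=16
ebx=M[40]=39
ebx=39>>4=2
mov [40], ecx → M[40]=16
halt.

16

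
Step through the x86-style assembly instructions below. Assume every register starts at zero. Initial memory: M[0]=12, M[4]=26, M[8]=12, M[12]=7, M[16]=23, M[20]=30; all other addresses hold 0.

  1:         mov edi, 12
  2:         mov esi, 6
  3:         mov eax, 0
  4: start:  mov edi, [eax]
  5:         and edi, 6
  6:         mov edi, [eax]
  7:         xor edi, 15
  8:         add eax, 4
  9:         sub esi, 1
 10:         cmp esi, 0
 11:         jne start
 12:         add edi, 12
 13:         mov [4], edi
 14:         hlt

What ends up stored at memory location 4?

mov edi, 12 → edi=12
mov esi, 6 → esi=6
mov eax, 0 → eax=0
mov edi, [eax] → edi=M[0]=12
and edi, 6 → edi=12&6=4
mov edi, [eax] → edi=M[0]=12
xor edi, 15 → edi=12^15=3
add eax, 4 → eax=0+4=4
sub esi, 1 → esi=6-1=5
cmp esi, 0  (cmp 5,0)
jne start: taken
mov edi, [eax] → edi=M[4]=26
and edi, 6 → edi=26&6=2
mov edi, [eax] → edi=M[4]=26
xor edi, 15 → edi=26^15=21
add eax, 4 → eax=4+4=8
sub esi, 1 → esi=5-1=4
cmp esi, 0  (cmp 4,0)
jne start: taken
mov edi, [eax] → edi=M[8]=12
and edi, 6 → edi=12&6=4
mov edi, [eax] → edi=M[8]=12
xor edi, 15 → edi=12^15=3
add eax, 4 → eax=8+4=12
sub esi, 1 → esi=4-1=3
cmp esi, 0  (cmp 3,0)
jne start: taken
mov edi, [eax] → edi=M[12]=7
and edi, 6 → edi=7&6=6
mov edi, [eax] → edi=M[12]=7
xor edi, 15 → edi=7^15=8
add eax, 4 → eax=12+4=16
sub esi, 1 → esi=3-1=2
cmp esi, 0  (cmp 2,0)
jne start: taken
mov edi, [eax] → edi=M[16]=23
and edi, 6 → edi=23&6=6
mov edi, [eax] → edi=M[16]=23
xor edi, 15 → edi=23^15=24
add eax, 4 → eax=16+4=20
sub esi, 1 → esi=2-1=1
cmp esi, 0  (cmp 1,0)
jne start: taken
mov edi, [eax] → edi=M[20]=30
and edi, 6 → edi=30&6=6
mov edi, [eax] → edi=M[20]=30
xor edi, 15 → edi=30^15=17
add eax, 4 → eax=20+4=24
sub esi, 1 → esi=1-1=0
cmp esi, 0  (cmp 0,0)
jne start: not taken
add edi, 12 → edi=17+12=29
mov [4], edi → M[4]=29
halt.

29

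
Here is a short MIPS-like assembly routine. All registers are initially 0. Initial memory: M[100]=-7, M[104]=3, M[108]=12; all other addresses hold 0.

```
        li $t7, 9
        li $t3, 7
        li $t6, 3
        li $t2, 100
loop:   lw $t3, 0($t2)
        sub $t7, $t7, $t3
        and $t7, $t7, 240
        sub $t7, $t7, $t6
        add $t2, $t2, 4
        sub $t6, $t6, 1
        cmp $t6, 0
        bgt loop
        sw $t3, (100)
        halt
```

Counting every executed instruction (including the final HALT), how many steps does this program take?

after li $t7, 9: $t7=9
after li $t3, 7: $t3=7
after li $t6, 3: $t6=3
after li $t2, 100: $t2=100
after lw $t3, 0($t2): $t3=M[100]=-7
after sub $t7, $t7, $t3: $t7=9-(-7)=16
after and $t7, $t7, 240: $t7=16&240=16
after sub $t7, $t7, $t6: $t7=16-3=13
after add $t2, $t2, 4: $t2=100+4=104
after sub $t6, $t6, 1: $t6=3-1=2
cmp $t6, 0  (cmp 2,0)
bgt loop: taken
after lw $t3, 0($t2): $t3=M[104]=3
after sub $t7, $t7, $t3: $t7=13-3=10
after and $t7, $t7, 240: $t7=10&240=0
after sub $t7, $t7, $t6: $t7=0-2=-2
after add $t2, $t2, 4: $t2=104+4=108
after sub $t6, $t6, 1: $t6=2-1=1
cmp $t6, 0  (cmp 1,0)
bgt loop: taken
after lw $t3, 0($t2): $t3=M[108]=12
after sub $t7, $t7, $t3: $t7=(-2)-12=-14
after and $t7, $t7, 240: $t7=(-14)&240=240
after sub $t7, $t7, $t6: $t7=240-1=239
after add $t2, $t2, 4: $t2=108+4=112
after sub $t6, $t6, 1: $t6=1-1=0
cmp $t6, 0  (cmp 0,0)
bgt loop: not taken
sw $t3, (100) → M[100]=12
halt.
Total executed instructions: 30.

30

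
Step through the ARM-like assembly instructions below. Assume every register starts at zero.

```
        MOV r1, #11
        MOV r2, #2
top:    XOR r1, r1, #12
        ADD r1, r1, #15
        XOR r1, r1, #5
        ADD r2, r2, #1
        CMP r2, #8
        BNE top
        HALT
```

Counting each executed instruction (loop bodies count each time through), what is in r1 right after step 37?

107

after MOV r1, #11: r1=11
after MOV r2, #2: r2=2
after XOR r1, r1, #12: r1=11^12=7
after ADD r1, r1, #15: r1=7+15=22
after XOR r1, r1, #5: r1=22^5=19
after ADD r2, r2, #1: r2=2+1=3
CMP r2, #8  (cmp 3,8)
BNE top: taken
after XOR r1, r1, #12: r1=19^12=31
after ADD r1, r1, #15: r1=31+15=46
after XOR r1, r1, #5: r1=46^5=43
after ADD r2, r2, #1: r2=3+1=4
CMP r2, #8  (cmp 4,8)
BNE top: taken
after XOR r1, r1, #12: r1=43^12=39
after ADD r1, r1, #15: r1=39+15=54
after XOR r1, r1, #5: r1=54^5=51
after ADD r2, r2, #1: r2=4+1=5
CMP r2, #8  (cmp 5,8)
BNE top: taken
after XOR r1, r1, #12: r1=51^12=63
after ADD r1, r1, #15: r1=63+15=78
after XOR r1, r1, #5: r1=78^5=75
after ADD r2, r2, #1: r2=5+1=6
CMP r2, #8  (cmp 6,8)
BNE top: taken
after XOR r1, r1, #12: r1=75^12=71
after ADD r1, r1, #15: r1=71+15=86
after XOR r1, r1, #5: r1=86^5=83
after ADD r2, r2, #1: r2=6+1=7
CMP r2, #8  (cmp 7,8)
BNE top: taken
after XOR r1, r1, #12: r1=83^12=95
after ADD r1, r1, #15: r1=95+15=110
after XOR r1, r1, #5: r1=110^5=107
after ADD r2, r2, #1: r2=7+1=8
CMP r2, #8  (cmp 8,8)
After step 37: r1 = 107.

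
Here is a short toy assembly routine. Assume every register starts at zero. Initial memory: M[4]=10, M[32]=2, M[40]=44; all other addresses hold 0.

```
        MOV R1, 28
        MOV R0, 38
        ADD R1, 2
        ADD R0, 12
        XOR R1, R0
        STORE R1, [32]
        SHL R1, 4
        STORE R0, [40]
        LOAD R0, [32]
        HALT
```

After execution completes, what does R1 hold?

after MOV R1, 28: R1=28
after MOV R0, 38: R0=38
after ADD R1, 2: R1=28+2=30
after ADD R0, 12: R0=38+12=50
after XOR R1, R0: R1=30^50=44
STORE R1, [32] → M[32]=44
after SHL R1, 4: R1=44<<4=704
STORE R0, [40] → M[40]=50
after LOAD R0, [32]: R0=M[32]=44
halt.

704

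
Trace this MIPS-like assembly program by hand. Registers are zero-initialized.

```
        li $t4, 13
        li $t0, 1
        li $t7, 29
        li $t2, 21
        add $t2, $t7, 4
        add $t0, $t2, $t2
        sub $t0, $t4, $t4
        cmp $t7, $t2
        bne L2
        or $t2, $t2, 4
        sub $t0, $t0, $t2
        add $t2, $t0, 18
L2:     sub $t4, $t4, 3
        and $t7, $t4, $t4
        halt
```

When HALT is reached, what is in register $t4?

$t4=13
$t0=1
$t7=29
$t2=21
$t2=29+4=33
$t0=33+33=66
$t0=13-13=0
cmp $t7, $t2  (cmp 29,33)
bne L2: taken
$t4=13-3=10
$t7=10&10=10
halt.

10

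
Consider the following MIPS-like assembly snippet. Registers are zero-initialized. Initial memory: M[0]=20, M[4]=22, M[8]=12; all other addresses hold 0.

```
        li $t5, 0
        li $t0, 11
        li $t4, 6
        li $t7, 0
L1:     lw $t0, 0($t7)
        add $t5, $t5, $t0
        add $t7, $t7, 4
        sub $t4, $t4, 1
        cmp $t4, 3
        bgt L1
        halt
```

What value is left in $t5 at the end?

after li $t5, 0: $t5=0
after li $t0, 11: $t0=11
after li $t4, 6: $t4=6
after li $t7, 0: $t7=0
after lw $t0, 0($t7): $t0=M[0]=20
after add $t5, $t5, $t0: $t5=0+20=20
after add $t7, $t7, 4: $t7=0+4=4
after sub $t4, $t4, 1: $t4=6-1=5
cmp $t4, 3  (cmp 5,3)
bgt L1: taken
after lw $t0, 0($t7): $t0=M[4]=22
after add $t5, $t5, $t0: $t5=20+22=42
after add $t7, $t7, 4: $t7=4+4=8
after sub $t4, $t4, 1: $t4=5-1=4
cmp $t4, 3  (cmp 4,3)
bgt L1: taken
after lw $t0, 0($t7): $t0=M[8]=12
after add $t5, $t5, $t0: $t5=42+12=54
after add $t7, $t7, 4: $t7=8+4=12
after sub $t4, $t4, 1: $t4=4-1=3
cmp $t4, 3  (cmp 3,3)
bgt L1: not taken
halt.

54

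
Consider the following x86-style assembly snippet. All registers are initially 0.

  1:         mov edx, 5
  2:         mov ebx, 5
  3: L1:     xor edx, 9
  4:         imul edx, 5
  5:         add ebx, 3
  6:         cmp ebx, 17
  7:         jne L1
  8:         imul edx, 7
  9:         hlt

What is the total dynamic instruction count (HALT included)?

24

mov edx, 5 → edx=5
mov ebx, 5 → ebx=5
xor edx, 9 → edx=5^9=12
imul edx, 5 → edx=12*5=60
add ebx, 3 → ebx=5+3=8
cmp ebx, 17  (cmp 8,17)
jne L1: taken
xor edx, 9 → edx=60^9=53
imul edx, 5 → edx=53*5=265
add ebx, 3 → ebx=8+3=11
cmp ebx, 17  (cmp 11,17)
jne L1: taken
xor edx, 9 → edx=265^9=256
imul edx, 5 → edx=256*5=1280
add ebx, 3 → ebx=11+3=14
cmp ebx, 17  (cmp 14,17)
jne L1: taken
xor edx, 9 → edx=1280^9=1289
imul edx, 5 → edx=1289*5=6445
add ebx, 3 → ebx=14+3=17
cmp ebx, 17  (cmp 17,17)
jne L1: not taken
imul edx, 7 → edx=6445*7=45115
halt.
Total executed instructions: 24.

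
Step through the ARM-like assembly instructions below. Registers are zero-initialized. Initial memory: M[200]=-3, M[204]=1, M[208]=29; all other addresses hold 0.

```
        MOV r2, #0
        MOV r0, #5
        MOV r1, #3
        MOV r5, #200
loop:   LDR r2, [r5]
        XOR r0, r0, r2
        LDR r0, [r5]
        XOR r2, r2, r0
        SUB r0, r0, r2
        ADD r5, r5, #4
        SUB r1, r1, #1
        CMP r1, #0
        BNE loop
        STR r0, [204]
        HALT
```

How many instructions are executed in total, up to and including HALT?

33

after MOV r2, #0: r2=0
after MOV r0, #5: r0=5
after MOV r1, #3: r1=3
after MOV r5, #200: r5=200
after LDR r2, [r5]: r2=M[200]=-3
after XOR r0, r0, r2: r0=5^(-3)=-8
after LDR r0, [r5]: r0=M[200]=-3
after XOR r2, r2, r0: r2=(-3)^(-3)=0
after SUB r0, r0, r2: r0=(-3)-0=-3
after ADD r5, r5, #4: r5=200+4=204
after SUB r1, r1, #1: r1=3-1=2
CMP r1, #0  (cmp 2,0)
BNE loop: taken
after LDR r2, [r5]: r2=M[204]=1
after XOR r0, r0, r2: r0=(-3)^1=-4
after LDR r0, [r5]: r0=M[204]=1
after XOR r2, r2, r0: r2=1^1=0
after SUB r0, r0, r2: r0=1-0=1
after ADD r5, r5, #4: r5=204+4=208
after SUB r1, r1, #1: r1=2-1=1
CMP r1, #0  (cmp 1,0)
BNE loop: taken
after LDR r2, [r5]: r2=M[208]=29
after XOR r0, r0, r2: r0=1^29=28
after LDR r0, [r5]: r0=M[208]=29
after XOR r2, r2, r0: r2=29^29=0
after SUB r0, r0, r2: r0=29-0=29
after ADD r5, r5, #4: r5=208+4=212
after SUB r1, r1, #1: r1=1-1=0
CMP r1, #0  (cmp 0,0)
BNE loop: not taken
STR r0, [204] → M[204]=29
halt.
Total executed instructions: 33.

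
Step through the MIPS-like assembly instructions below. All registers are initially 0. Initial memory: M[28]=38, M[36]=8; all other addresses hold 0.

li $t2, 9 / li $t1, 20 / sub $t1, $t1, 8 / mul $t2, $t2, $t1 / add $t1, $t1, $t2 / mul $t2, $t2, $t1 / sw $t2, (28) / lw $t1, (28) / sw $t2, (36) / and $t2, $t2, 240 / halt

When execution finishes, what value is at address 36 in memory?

after li $t2, 9: $t2=9
after li $t1, 20: $t1=20
after sub $t1, $t1, 8: $t1=20-8=12
after mul $t2, $t2, $t1: $t2=9*12=108
after add $t1, $t1, $t2: $t1=12+108=120
after mul $t2, $t2, $t1: $t2=108*120=12960
sw $t2, (28) → M[28]=12960
after lw $t1, (28): $t1=M[28]=12960
sw $t2, (36) → M[36]=12960
after and $t2, $t2, 240: $t2=12960&240=160
halt.

12960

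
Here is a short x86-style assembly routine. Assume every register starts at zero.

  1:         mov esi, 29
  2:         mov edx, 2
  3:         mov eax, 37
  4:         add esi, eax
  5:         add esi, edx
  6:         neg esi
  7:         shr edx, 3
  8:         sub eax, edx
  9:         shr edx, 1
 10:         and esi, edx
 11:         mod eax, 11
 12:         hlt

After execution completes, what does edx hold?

0

esi=29
edx=2
eax=37
esi=29+37=66
esi=66+2=68
esi=-(68)=-68
edx=2>>3=0
eax=37-0=37
edx=0>>1=0
esi=(-68)&0=0
eax=37%11=4
halt.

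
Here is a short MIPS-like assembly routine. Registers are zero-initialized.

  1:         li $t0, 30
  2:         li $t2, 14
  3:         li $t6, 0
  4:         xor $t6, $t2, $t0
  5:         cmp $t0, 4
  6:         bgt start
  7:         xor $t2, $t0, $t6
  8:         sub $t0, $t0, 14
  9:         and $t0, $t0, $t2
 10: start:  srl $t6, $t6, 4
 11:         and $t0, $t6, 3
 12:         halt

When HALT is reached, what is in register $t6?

after li $t0, 30: $t0=30
after li $t2, 14: $t2=14
after li $t6, 0: $t6=0
after xor $t6, $t2, $t0: $t6=14^30=16
cmp $t0, 4  (cmp 30,4)
bgt start: taken
after srl $t6, $t6, 4: $t6=16>>4=1
after and $t0, $t6, 3: $t0=1&3=1
halt.

1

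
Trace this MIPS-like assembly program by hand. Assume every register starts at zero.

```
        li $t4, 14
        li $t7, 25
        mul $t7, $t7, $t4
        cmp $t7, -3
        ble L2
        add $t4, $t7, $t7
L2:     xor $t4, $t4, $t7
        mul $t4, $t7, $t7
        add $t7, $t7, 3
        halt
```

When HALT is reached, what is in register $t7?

353

li $t4, 14 → $t4=14
li $t7, 25 → $t7=25
mul $t7, $t7, $t4 → $t7=25*14=350
cmp $t7, -3  (cmp 350,-3)
ble L2: not taken
add $t4, $t7, $t7 → $t4=350+350=700
xor $t4, $t4, $t7 → $t4=700^350=994
mul $t4, $t7, $t7 → $t4=350*350=122500
add $t7, $t7, 3 → $t7=350+3=353
halt.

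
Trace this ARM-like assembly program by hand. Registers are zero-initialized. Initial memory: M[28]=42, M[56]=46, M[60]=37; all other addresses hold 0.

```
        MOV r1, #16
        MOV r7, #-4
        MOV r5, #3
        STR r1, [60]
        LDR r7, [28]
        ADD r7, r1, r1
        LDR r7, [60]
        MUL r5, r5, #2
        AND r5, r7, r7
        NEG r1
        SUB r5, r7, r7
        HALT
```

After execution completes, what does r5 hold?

r1=16
r7=-4
r5=3
STR r1, [60] → M[60]=16
r7=M[28]=42
r7=16+16=32
r7=M[60]=16
r5=3*2=6
r5=16&16=16
r1=-(16)=-16
r5=16-16=0
halt.

0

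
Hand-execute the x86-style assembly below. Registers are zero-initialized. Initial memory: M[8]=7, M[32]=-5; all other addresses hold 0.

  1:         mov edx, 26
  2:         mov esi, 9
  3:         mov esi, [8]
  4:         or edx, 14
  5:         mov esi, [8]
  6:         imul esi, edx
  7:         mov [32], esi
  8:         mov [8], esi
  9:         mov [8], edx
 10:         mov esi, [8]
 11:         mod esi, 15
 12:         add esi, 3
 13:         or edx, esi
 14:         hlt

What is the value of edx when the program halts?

mov edx, 26 → edx=26
mov esi, 9 → esi=9
mov esi, [8] → esi=M[8]=7
or edx, 14 → edx=26|14=30
mov esi, [8] → esi=M[8]=7
imul esi, edx → esi=7*30=210
mov [32], esi → M[32]=210
mov [8], esi → M[8]=210
mov [8], edx → M[8]=30
mov esi, [8] → esi=M[8]=30
mod esi, 15 → esi=30%15=0
add esi, 3 → esi=0+3=3
or edx, esi → edx=30|3=31
halt.

31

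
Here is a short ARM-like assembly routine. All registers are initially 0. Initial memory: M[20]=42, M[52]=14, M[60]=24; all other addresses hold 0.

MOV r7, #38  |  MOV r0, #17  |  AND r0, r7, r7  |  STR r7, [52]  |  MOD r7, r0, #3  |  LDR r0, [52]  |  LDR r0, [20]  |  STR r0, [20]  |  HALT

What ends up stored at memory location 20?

after MOV r7, #38: r7=38
after MOV r0, #17: r0=17
after AND r0, r7, r7: r0=38&38=38
STR r7, [52] → M[52]=38
after MOD r7, r0, #3: r7=38%3=2
after LDR r0, [52]: r0=M[52]=38
after LDR r0, [20]: r0=M[20]=42
STR r0, [20] → M[20]=42
halt.

42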